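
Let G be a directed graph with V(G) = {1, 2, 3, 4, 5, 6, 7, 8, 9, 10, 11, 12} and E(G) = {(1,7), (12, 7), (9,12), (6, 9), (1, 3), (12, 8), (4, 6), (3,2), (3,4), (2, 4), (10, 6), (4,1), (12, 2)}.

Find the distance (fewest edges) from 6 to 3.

6

Distance 0: 6.
Distance 1: 9.
Distance 2: 12.
Distance 3: 2, 7, 8.
Distance 4: 4.
Distance 5: 1.
Distance 6: 3 — contains 3.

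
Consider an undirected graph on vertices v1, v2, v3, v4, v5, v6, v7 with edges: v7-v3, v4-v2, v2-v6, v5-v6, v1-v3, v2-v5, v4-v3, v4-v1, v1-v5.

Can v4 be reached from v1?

Explore from v1.
Distance 1: reach v3, v4, v5.
Found v4.

Yes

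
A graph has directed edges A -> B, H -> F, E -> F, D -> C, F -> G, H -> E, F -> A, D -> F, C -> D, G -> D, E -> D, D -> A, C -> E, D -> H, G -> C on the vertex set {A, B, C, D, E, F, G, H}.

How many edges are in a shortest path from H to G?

2

Distance 0: H.
Distance 1: E, F.
Distance 2: A, D, G — contains G.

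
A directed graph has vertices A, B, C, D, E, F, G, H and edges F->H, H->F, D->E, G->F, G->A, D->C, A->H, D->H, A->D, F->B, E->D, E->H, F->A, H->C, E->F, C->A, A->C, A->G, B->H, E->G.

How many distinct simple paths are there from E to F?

E→D→C→A→G→F
E→D→C→A→H→F
E→D→H→C→A→G→F
E→D→H→F
E→F
E→G→A→D→H→F
E→G→A→H→F
E→G→F
E→H→C→A→G→F
E→H→F

10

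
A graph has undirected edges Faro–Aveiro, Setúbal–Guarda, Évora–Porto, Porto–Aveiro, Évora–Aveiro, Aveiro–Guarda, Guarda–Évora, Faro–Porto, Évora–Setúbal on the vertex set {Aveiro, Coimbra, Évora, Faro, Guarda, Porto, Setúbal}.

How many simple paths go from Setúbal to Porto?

11

Setúbal–Évora–Aveiro–Faro–Porto
Setúbal–Évora–Aveiro–Porto
Setúbal–Évora–Guarda–Aveiro–Faro–Porto
Setúbal–Évora–Guarda–Aveiro–Porto
Setúbal–Évora–Porto
Setúbal–Guarda–Aveiro–Évora–Porto
Setúbal–Guarda–Aveiro–Faro–Porto
Setúbal–Guarda–Aveiro–Porto
Setúbal–Guarda–Évora–Aveiro–Faro–Porto
Setúbal–Guarda–Évora–Aveiro–Porto
Setúbal–Guarda–Évora–Porto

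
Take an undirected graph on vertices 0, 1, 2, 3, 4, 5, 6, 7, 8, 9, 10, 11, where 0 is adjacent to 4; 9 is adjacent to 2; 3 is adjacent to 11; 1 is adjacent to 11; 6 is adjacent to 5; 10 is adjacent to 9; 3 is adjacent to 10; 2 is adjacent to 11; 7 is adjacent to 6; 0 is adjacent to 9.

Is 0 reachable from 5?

No

Explore from 5.
Distance 1: reach 6.
Distance 2: reach 7.
The search is exhausted without reaching 0; it lies in a different component.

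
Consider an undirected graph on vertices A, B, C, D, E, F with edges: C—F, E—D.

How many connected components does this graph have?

From A: component {A}.
From B: component {B}.
From C: component {C, F}.
From D: component {D, E}.
That's 4 components.

4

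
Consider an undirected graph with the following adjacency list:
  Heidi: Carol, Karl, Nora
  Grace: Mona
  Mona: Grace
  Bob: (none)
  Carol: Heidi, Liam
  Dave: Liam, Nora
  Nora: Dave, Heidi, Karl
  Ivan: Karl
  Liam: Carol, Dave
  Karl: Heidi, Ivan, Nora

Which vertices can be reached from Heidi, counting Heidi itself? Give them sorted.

Start at Heidi.
Its neighbours: Carol, Karl, Nora.
Then their neighbours: Dave, Ivan, Liam.
Nothing further is reachable.

Carol, Dave, Heidi, Ivan, Karl, Liam, Nora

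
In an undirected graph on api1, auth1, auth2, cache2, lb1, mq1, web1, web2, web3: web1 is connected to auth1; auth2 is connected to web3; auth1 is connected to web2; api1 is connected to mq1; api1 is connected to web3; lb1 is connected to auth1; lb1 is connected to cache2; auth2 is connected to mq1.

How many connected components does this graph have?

2

From api1: component {api1, auth2, mq1, web3}.
From auth1: component {auth1, cache2, lb1, web1, web2}.
That's 2 components.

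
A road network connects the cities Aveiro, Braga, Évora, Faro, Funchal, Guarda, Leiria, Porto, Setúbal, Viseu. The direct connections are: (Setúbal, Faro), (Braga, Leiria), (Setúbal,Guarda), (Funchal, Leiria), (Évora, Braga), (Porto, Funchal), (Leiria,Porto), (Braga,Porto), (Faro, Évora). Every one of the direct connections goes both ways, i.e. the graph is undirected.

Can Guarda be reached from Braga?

Explore from Braga.
Distance 1: reach Évora, Leiria, Porto.
Distance 2: reach Faro, Funchal.
Distance 3: reach Setúbal.
Distance 4: reach Guarda.
Found Guarda.

Yes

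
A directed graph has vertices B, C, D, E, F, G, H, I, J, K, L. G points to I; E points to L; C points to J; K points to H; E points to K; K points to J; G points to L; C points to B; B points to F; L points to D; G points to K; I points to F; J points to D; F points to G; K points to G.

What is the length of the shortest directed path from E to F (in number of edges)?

4

Distance 0: E.
Distance 1: K, L.
Distance 2: D, G, H, J.
Distance 3: I.
Distance 4: F — contains F.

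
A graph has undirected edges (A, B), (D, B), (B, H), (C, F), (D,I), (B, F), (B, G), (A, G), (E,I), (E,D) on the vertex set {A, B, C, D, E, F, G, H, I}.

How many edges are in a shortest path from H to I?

Distance 0: H.
Distance 1: B.
Distance 2: A, D, F, G.
Distance 3: C, E, I — contains I.

3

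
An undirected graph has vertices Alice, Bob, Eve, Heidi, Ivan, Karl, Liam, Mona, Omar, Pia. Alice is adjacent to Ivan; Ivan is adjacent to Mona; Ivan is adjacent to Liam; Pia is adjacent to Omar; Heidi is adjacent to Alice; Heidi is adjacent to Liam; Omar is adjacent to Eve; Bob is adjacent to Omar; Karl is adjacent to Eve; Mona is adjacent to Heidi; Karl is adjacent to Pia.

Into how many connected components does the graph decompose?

From Alice: component {Alice, Heidi, Ivan, Liam, Mona}.
From Bob: component {Bob, Eve, Karl, Omar, Pia}.
That's 2 components.

2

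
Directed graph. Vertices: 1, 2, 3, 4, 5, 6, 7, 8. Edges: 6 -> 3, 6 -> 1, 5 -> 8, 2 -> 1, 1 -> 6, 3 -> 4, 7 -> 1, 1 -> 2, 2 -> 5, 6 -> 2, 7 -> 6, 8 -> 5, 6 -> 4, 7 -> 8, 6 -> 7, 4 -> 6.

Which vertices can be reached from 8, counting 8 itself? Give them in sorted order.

5, 8

Start at 8.
Its neighbours: 5.
Nothing further is reachable.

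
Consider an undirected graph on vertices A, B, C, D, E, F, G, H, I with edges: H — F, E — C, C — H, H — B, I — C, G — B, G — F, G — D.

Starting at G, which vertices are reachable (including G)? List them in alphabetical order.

B, C, D, E, F, G, H, I

Start at G.
Its neighbours: B, D, F.
Then their neighbours: H.
Then next layer: C.
Then next layer: E, I.
Nothing further is reachable.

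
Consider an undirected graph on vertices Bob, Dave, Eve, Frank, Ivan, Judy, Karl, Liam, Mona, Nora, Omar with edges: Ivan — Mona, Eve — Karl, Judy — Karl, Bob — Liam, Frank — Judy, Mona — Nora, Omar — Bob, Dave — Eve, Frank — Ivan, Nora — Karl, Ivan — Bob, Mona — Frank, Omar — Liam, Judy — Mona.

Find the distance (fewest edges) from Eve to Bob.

5

Distance 0: Eve.
Distance 1: Dave, Karl.
Distance 2: Judy, Nora.
Distance 3: Frank, Mona.
Distance 4: Ivan.
Distance 5: Bob — contains Bob.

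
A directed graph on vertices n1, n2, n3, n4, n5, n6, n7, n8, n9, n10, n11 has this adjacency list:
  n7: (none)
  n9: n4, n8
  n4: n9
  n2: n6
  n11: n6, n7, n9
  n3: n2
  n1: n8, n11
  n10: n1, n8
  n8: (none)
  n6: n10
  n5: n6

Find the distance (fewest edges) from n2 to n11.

Distance 0: n2.
Distance 1: n6.
Distance 2: n10.
Distance 3: n1, n8.
Distance 4: n11 — contains n11.

4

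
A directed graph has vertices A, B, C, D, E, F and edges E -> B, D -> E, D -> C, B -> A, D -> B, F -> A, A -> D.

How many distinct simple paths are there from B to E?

1

B→A→D→E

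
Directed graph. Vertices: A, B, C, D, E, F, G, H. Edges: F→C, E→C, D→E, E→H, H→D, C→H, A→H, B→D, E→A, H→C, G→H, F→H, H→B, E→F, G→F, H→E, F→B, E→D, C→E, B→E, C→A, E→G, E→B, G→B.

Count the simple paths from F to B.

23

F→B
F→C→A→H→B
F→C→A→H→D→E→B
F→C→A→H→D→E→G→B
F→C→A→H→E→B
F→C→A→H→E→G→B
F→C→E→A→H→B
F→C→E→B
... and 15 more.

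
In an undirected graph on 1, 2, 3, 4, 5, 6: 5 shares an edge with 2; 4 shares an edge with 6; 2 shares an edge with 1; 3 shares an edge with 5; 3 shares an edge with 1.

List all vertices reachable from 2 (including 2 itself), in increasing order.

Start at 2.
Its neighbours: 1, 5.
Then their neighbours: 3.
Nothing further is reachable.

1, 2, 3, 5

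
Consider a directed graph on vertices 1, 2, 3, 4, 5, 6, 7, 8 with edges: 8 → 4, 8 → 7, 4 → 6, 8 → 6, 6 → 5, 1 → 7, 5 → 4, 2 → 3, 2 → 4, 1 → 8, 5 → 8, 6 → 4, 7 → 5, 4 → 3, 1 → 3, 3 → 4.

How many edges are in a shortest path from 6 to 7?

3

Distance 0: 6.
Distance 1: 4, 5.
Distance 2: 3, 8.
Distance 3: 7 — contains 7.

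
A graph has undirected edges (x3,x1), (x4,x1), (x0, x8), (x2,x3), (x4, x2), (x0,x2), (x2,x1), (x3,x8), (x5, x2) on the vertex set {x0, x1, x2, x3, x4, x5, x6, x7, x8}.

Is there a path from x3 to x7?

Explore from x3.
Distance 1: reach x1, x2, x8.
Distance 2: reach x0, x4, x5.
The search is exhausted without reaching x7; it lies in a different component.

No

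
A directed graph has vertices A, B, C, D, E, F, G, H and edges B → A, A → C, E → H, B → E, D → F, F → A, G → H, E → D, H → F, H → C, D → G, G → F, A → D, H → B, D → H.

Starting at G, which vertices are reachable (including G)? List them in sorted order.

A, B, C, D, E, F, G, H

Start at G.
Its neighbours: F, H.
Then their neighbours: A, B, C.
Then next layer: D, E.
Every vertex is now reached.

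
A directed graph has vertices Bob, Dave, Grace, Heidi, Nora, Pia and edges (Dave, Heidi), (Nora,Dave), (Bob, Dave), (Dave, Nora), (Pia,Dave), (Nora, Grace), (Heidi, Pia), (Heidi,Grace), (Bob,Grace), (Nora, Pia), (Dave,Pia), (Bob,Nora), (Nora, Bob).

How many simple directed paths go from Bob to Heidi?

Bob→Dave→Heidi
Bob→Nora→Dave→Heidi
Bob→Nora→Pia→Dave→Heidi

3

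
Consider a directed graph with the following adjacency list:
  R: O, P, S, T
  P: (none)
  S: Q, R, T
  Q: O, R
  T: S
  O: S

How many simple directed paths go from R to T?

3

R→O→S→T
R→S→T
R→T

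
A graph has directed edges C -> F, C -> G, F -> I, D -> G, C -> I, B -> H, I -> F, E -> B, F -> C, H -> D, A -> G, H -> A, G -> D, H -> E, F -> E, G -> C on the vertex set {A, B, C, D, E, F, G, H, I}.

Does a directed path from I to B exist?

Explore from I.
Distance 1: reach F.
Distance 2: reach C, E.
Distance 3: reach B, G.
Found B.

Yes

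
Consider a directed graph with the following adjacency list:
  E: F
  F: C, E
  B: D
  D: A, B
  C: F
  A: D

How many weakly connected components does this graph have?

From A: component {A, B, D}.
From C: component {C, E, F}.
That's 2 components.

2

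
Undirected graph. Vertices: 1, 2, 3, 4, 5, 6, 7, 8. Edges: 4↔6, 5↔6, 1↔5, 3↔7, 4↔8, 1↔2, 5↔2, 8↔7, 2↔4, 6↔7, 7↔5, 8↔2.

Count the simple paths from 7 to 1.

7–5–1
7–5–2–1
7–5–6–4–2–1
7–5–6–4–8–2–1
7–6–4–2–1
7–6–4–2–5–1
7–6–4–8–2–1
7–6–4–8–2–5–1
... and 9 more.

17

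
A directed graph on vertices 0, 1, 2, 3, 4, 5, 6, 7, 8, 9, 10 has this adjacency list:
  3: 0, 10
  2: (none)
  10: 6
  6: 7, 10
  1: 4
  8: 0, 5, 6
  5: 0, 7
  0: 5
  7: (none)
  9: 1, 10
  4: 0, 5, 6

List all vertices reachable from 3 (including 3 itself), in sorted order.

Start at 3.
Its neighbours: 0, 10.
Then their neighbours: 5, 6.
Then next layer: 7.
Nothing further is reachable.

0, 3, 5, 6, 7, 10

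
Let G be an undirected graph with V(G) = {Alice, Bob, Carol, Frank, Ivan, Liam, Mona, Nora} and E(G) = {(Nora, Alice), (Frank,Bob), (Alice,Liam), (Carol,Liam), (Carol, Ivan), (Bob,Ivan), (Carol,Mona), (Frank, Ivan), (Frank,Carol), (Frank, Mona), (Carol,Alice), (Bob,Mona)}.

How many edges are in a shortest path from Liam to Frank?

2

Distance 0: Liam.
Distance 1: Alice, Carol.
Distance 2: Frank, Ivan, Mona, Nora — contains Frank.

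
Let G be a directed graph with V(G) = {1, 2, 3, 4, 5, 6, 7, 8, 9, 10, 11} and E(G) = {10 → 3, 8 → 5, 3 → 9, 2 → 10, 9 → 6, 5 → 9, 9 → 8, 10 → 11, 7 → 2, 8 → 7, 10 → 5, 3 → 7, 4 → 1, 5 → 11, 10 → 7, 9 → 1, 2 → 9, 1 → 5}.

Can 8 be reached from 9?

Yes

Explore from 9.
Distance 1: reach 1, 6, 8.
Found 8.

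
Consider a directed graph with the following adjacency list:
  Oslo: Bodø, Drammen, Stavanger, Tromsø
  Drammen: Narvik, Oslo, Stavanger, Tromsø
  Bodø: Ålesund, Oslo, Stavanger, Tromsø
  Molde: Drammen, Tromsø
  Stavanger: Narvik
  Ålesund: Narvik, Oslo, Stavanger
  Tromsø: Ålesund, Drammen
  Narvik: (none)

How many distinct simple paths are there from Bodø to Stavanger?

15

Bodø→Ålesund→Oslo→Drammen→Stavanger
Bodø→Ålesund→Oslo→Stavanger
Bodø→Ålesund→Oslo→Tromsø→Drammen→Stavanger
Bodø→Ålesund→Stavanger
Bodø→Oslo→Drammen→Stavanger
Bodø→Oslo→Drammen→Tromsø→Ålesund→Stavanger
Bodø→Oslo→Stavanger
Bodø→Oslo→Tromsø→Ålesund→Stavanger
Bodø→Oslo→Tromsø→Drammen→Stavanger
Bodø→Stavanger
Bodø→Tromsø→Ålesund→Oslo→Drammen→Stavanger
Bodø→Tromsø→Ålesund→Oslo→Stavanger
Bodø→Tromsø→Ålesund→Stavanger
Bodø→Tromsø→Drammen→Oslo→Stavanger
Bodø→Tromsø→Drammen→Stavanger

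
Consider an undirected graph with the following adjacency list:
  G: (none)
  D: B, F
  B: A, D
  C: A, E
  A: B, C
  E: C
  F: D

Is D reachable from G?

No

G has no edges, so nothing is reachable from it.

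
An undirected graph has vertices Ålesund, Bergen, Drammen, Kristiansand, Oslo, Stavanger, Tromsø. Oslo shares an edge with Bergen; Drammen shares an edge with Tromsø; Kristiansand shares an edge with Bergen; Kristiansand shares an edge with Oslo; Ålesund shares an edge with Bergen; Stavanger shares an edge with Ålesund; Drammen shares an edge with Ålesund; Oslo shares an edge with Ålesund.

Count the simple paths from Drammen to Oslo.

3

Drammen–Ålesund–Bergen–Kristiansand–Oslo
Drammen–Ålesund–Bergen–Oslo
Drammen–Ålesund–Oslo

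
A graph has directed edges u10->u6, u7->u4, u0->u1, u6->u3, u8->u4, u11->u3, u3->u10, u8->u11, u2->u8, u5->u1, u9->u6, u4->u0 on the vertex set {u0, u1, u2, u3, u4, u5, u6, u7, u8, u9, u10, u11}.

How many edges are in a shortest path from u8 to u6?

4

Distance 0: u8.
Distance 1: u4, u11.
Distance 2: u0, u3.
Distance 3: u1, u10.
Distance 4: u6 — contains u6.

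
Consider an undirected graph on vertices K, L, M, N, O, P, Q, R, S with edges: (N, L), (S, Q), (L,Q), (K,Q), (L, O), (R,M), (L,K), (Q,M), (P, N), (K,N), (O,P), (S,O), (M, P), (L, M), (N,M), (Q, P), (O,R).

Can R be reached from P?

Yes

Explore from P.
Distance 1: reach M, N, O, Q.
Distance 2: reach K, L, R, S.
Found R.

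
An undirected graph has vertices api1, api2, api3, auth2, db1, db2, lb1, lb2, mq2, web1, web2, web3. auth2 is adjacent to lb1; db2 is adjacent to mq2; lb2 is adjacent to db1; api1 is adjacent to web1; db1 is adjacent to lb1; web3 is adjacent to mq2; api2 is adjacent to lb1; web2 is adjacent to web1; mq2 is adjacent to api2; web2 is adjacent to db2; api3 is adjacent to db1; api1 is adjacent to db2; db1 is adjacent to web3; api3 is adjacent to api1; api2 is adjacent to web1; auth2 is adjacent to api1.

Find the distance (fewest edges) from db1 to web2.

Distance 0: db1.
Distance 1: api3, lb1, lb2, web3.
Distance 2: api1, api2, auth2, mq2.
Distance 3: db2, web1.
Distance 4: web2 — contains web2.

4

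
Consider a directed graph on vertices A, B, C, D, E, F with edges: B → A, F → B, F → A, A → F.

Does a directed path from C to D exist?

No

C has no outgoing edges, so nothing is reachable from it.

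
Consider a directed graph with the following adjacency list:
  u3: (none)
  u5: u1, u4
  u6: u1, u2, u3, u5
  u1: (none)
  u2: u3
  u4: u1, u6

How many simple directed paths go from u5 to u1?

u5→u1
u5→u4→u1
u5→u4→u6→u1

3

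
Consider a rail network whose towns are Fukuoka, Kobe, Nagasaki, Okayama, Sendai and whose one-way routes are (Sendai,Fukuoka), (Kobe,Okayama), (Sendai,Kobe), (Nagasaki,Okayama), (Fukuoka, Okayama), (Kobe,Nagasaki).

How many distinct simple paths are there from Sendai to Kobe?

Sendai→Kobe

1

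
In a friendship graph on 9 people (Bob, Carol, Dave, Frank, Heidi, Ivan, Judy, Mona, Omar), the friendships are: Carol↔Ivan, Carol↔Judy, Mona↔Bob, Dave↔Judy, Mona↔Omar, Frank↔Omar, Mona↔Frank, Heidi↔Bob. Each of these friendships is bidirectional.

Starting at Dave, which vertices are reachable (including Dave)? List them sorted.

Start at Dave.
Its neighbours: Judy.
Then their neighbours: Carol.
Then next layer: Ivan.
Nothing further is reachable.

Carol, Dave, Ivan, Judy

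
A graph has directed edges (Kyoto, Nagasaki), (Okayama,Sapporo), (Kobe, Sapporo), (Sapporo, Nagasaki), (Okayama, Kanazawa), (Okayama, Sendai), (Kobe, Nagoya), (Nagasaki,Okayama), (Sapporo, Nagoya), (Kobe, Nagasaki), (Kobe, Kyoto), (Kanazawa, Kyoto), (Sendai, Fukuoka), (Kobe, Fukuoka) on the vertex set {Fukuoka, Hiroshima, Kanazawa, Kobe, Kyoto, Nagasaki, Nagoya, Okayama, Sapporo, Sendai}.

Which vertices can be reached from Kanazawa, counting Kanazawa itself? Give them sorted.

Start at Kanazawa.
Its neighbours: Kyoto.
Then their neighbours: Nagasaki.
Then next layer: Okayama.
Then next layer: Sapporo, Sendai.
Then next layer: Fukuoka, Nagoya.
Nothing further is reachable.

Fukuoka, Kanazawa, Kyoto, Nagasaki, Nagoya, Okayama, Sapporo, Sendai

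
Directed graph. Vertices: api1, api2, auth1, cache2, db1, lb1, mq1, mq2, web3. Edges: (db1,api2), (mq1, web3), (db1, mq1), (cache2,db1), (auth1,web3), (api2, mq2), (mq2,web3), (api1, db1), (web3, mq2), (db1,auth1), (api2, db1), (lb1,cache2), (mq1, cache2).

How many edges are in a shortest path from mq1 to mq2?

Distance 0: mq1.
Distance 1: cache2, web3.
Distance 2: db1, mq2 — contains mq2.

2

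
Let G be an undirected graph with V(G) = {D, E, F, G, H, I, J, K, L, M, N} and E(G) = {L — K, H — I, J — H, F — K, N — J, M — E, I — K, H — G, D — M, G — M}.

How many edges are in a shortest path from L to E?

6

Distance 0: L.
Distance 1: K.
Distance 2: F, I.
Distance 3: H.
Distance 4: G, J.
Distance 5: M, N.
Distance 6: D, E — contains E.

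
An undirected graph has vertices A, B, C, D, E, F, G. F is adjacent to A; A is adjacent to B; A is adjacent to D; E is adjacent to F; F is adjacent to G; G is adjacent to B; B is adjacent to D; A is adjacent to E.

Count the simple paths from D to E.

D–A–B–G–F–E
D–A–E
D–A–F–E
D–B–A–E
D–B–A–F–E
D–B–G–F–A–E
D–B–G–F–E

7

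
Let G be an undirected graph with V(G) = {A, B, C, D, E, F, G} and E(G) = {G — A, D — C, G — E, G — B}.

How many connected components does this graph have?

From A: component {A, B, E, G}.
From C: component {C, D}.
From F: component {F}.
That's 3 components.

3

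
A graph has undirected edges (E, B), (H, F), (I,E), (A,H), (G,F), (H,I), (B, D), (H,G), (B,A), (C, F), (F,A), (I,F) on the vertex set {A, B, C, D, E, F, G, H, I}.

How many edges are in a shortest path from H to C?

2

Distance 0: H.
Distance 1: A, F, G, I.
Distance 2: B, C, E — contains C.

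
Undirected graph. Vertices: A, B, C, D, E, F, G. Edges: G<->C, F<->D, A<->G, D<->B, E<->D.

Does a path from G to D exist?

Explore from G.
Distance 1: reach A, C.
The search is exhausted without reaching D; it lies in a different component.

No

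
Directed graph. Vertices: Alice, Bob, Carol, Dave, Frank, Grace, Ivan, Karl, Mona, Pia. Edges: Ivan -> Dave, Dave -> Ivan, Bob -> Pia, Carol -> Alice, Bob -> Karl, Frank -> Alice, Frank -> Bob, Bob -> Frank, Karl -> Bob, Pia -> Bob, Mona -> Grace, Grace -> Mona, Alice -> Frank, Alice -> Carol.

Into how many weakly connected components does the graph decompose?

3

From Alice: component {Alice, Bob, Carol, Frank, Karl, Pia}.
From Dave: component {Dave, Ivan}.
From Grace: component {Grace, Mona}.
That's 3 components.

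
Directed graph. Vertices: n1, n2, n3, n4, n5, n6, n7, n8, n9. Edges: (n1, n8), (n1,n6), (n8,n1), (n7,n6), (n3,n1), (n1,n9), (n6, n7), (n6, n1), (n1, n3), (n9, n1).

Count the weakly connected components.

From n1: component {n1, n3, n6, n7, n8, n9}.
From n2: component {n2}.
From n4: component {n4}.
From n5: component {n5}.
That's 4 components.

4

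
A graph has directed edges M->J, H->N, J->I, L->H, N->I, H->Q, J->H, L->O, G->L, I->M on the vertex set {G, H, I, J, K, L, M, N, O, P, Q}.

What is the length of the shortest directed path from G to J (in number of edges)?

Distance 0: G.
Distance 1: L.
Distance 2: H, O.
Distance 3: N, Q.
Distance 4: I.
Distance 5: M.
Distance 6: J — contains J.

6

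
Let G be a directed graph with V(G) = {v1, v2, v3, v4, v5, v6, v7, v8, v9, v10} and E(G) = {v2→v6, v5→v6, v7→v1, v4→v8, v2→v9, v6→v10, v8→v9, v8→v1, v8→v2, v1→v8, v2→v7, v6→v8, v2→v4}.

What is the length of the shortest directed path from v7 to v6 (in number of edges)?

Distance 0: v7.
Distance 1: v1.
Distance 2: v8.
Distance 3: v2, v9.
Distance 4: v4, v6 — contains v6.

4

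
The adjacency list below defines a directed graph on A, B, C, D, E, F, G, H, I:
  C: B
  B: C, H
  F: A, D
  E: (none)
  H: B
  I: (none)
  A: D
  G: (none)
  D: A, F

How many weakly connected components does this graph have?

From A: component {A, D, F}.
From B: component {B, C, H}.
From E: component {E}.
From G: component {G}.
From I: component {I}.
That's 5 components.

5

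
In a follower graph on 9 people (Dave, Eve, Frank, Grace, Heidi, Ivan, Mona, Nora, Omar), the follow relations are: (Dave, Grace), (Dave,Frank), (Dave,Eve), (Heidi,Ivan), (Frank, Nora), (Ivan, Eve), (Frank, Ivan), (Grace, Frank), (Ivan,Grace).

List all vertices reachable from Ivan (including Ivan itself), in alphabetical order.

Eve, Frank, Grace, Ivan, Nora

Start at Ivan.
Its neighbours: Eve, Grace.
Then their neighbours: Frank.
Then next layer: Nora.
Nothing further is reachable.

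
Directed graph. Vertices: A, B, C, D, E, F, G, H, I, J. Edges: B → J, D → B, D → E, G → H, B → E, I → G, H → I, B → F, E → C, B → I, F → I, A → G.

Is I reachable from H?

Yes

Explore from H.
Distance 1: reach I.
Found I.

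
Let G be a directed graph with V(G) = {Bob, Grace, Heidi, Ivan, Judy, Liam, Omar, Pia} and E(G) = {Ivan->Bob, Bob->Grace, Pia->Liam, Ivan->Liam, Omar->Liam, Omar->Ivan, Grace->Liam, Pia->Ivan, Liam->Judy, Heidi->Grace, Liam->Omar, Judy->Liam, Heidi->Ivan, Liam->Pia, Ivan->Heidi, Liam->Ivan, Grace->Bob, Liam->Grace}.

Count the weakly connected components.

1

From Bob: component {Bob, Grace, Heidi, Ivan, Judy, Liam, Omar, Pia}.
That's 1 component.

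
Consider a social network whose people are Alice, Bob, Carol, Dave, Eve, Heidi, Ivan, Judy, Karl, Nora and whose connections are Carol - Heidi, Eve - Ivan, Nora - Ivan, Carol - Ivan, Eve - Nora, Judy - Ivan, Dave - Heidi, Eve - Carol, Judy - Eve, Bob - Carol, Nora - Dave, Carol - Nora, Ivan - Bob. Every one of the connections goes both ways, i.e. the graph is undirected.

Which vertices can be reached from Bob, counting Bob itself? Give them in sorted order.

Bob, Carol, Dave, Eve, Heidi, Ivan, Judy, Nora

Start at Bob.
Its neighbours: Carol, Ivan.
Then their neighbours: Eve, Heidi, Judy, Nora.
Then next layer: Dave.
Nothing further is reachable.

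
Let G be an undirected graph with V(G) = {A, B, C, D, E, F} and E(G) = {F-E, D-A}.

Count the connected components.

4

From A: component {A, D}.
From B: component {B}.
From C: component {C}.
From E: component {E, F}.
That's 4 components.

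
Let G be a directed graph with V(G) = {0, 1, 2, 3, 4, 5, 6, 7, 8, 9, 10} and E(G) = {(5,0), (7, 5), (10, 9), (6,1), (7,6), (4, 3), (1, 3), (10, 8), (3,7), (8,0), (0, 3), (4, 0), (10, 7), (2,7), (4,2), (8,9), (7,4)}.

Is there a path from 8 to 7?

Explore from 8.
Distance 1: reach 0, 9.
Distance 2: reach 3.
Distance 3: reach 7.
Found 7.

Yes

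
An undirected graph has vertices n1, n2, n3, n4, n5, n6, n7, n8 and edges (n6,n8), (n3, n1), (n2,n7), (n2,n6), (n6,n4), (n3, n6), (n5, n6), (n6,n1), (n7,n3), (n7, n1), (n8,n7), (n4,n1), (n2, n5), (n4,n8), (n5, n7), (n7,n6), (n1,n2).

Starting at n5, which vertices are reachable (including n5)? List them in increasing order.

Start at n5.
Its neighbours: n2, n6, n7.
Then their neighbours: n1, n3, n4, n8.
Every vertex is now reached.

n1, n2, n3, n4, n5, n6, n7, n8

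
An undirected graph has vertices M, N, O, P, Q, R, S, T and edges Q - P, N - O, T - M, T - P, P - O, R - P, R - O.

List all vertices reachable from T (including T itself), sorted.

M, N, O, P, Q, R, T

Start at T.
Its neighbours: M, P.
Then their neighbours: O, Q, R.
Then next layer: N.
Nothing further is reachable.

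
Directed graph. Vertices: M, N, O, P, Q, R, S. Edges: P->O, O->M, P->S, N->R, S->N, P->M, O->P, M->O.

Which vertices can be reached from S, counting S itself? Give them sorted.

N, R, S

Start at S.
Its neighbours: N.
Then their neighbours: R.
Nothing further is reachable.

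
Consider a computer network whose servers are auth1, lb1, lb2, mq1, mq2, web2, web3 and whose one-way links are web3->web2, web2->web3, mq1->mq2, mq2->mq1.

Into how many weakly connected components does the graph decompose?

5

From auth1: component {auth1}.
From lb1: component {lb1}.
From lb2: component {lb2}.
From mq1: component {mq1, mq2}.
From web2: component {web2, web3}.
That's 5 components.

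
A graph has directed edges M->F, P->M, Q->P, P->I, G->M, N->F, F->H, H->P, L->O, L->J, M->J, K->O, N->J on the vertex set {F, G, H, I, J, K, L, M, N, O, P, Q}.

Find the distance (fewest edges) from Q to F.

3

Distance 0: Q.
Distance 1: P.
Distance 2: I, M.
Distance 3: F, J — contains F.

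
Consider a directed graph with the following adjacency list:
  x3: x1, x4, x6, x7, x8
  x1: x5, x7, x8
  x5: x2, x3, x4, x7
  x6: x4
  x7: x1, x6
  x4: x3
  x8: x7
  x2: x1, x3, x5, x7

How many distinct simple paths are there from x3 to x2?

3

x3→x1→x5→x2
x3→x7→x1→x5→x2
x3→x8→x7→x1→x5→x2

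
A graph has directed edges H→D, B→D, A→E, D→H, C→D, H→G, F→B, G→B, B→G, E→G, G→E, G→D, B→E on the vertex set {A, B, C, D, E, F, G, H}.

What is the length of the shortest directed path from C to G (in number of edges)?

3

Distance 0: C.
Distance 1: D.
Distance 2: H.
Distance 3: G — contains G.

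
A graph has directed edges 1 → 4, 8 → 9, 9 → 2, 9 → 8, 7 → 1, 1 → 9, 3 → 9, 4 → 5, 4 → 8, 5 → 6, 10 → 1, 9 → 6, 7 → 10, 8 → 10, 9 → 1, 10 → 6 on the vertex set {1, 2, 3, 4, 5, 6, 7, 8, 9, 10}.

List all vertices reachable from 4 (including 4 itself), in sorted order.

Start at 4.
Its neighbours: 5, 8.
Then their neighbours: 6, 9, 10.
Then next layer: 1, 2.
Nothing further is reachable.

1, 2, 4, 5, 6, 8, 9, 10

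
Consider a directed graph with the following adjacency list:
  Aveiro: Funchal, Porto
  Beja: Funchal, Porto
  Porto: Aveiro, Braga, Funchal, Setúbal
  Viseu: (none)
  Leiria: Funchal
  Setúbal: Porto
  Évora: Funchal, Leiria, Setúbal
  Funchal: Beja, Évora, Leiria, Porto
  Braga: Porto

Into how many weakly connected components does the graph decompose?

From Aveiro: component {Aveiro, Beja, Braga, Évora, Funchal, Leiria, Porto, Setúbal}.
From Viseu: component {Viseu}.
That's 2 components.

2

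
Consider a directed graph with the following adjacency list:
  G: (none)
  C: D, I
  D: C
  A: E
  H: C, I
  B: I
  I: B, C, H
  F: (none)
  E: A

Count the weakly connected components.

From A: component {A, E}.
From B: component {B, C, D, H, I}.
From F: component {F}.
From G: component {G}.
That's 4 components.

4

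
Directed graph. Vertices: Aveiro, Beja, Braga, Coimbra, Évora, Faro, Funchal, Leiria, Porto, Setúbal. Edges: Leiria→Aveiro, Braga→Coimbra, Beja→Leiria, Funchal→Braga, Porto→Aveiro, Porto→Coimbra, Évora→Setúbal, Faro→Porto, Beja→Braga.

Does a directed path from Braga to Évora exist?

Explore from Braga.
Distance 1: reach Coimbra.
The search from Braga is exhausted; no directed path reaches Évora.

No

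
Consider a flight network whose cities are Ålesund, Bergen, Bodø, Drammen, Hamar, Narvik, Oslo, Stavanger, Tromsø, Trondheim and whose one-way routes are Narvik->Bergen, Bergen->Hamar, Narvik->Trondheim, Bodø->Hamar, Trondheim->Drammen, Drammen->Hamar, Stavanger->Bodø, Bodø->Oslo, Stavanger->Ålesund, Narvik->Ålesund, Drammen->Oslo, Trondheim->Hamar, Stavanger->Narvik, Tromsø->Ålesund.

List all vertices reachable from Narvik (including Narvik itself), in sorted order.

Start at Narvik.
Its neighbours: Ålesund, Bergen, Trondheim.
Then their neighbours: Drammen, Hamar.
Then next layer: Oslo.
Nothing further is reachable.

Ålesund, Bergen, Drammen, Hamar, Narvik, Oslo, Trondheim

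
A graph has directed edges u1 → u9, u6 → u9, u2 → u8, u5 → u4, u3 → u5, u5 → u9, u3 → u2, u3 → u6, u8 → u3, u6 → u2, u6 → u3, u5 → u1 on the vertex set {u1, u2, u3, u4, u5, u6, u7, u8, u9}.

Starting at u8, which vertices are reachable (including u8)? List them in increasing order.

Start at u8.
Its neighbours: u3.
Then their neighbours: u2, u5, u6.
Then next layer: u1, u4, u9.
Nothing further is reachable.

u1, u2, u3, u4, u5, u6, u8, u9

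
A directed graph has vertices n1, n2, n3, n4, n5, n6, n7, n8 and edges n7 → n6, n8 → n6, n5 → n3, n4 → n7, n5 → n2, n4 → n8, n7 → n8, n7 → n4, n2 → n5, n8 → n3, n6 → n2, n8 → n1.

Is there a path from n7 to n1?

Explore from n7.
Distance 1: reach n4, n6, n8.
Distance 2: reach n1, n2, n3.
Found n1.

Yes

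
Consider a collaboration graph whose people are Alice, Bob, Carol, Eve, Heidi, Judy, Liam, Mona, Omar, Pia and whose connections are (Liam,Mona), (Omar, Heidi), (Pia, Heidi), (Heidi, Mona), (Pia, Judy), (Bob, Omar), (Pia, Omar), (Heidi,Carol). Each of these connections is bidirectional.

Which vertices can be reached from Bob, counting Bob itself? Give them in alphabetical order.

Start at Bob.
Its neighbours: Omar.
Then their neighbours: Heidi, Pia.
Then next layer: Carol, Judy, Mona.
Then next layer: Liam.
Nothing further is reachable.

Bob, Carol, Heidi, Judy, Liam, Mona, Omar, Pia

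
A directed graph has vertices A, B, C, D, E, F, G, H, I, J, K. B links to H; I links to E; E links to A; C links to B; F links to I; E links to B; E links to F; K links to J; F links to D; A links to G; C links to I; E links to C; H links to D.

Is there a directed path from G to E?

No

G has no outgoing edges, so nothing is reachable from it.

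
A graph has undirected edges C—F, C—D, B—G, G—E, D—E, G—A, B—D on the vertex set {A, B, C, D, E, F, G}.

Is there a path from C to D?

Yes

Explore from C.
Distance 1: reach D, F.
Found D.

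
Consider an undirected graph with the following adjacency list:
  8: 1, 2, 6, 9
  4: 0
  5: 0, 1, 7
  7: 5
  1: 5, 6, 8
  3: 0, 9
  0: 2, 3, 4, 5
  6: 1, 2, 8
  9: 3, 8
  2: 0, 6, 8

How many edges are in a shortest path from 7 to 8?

Distance 0: 7.
Distance 1: 5.
Distance 2: 0, 1.
Distance 3: 2, 3, 4, 6, 8 — contains 8.

3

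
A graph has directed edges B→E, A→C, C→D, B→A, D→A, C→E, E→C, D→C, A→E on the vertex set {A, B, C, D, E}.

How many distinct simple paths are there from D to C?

3

D→A→C
D→A→E→C
D→C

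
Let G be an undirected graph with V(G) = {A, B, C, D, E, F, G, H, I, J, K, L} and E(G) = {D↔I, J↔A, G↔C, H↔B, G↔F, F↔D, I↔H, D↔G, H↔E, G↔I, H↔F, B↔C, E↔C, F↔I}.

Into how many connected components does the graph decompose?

From A: component {A, J}.
From B: component {B, C, D, E, F, G, H, I}.
From K: component {K}.
From L: component {L}.
That's 4 components.

4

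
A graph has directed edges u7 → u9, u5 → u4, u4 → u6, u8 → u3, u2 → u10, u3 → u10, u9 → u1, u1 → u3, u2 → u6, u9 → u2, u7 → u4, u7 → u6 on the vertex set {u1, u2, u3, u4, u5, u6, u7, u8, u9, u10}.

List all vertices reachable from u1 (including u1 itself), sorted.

Start at u1.
Its neighbours: u3.
Then their neighbours: u10.
Nothing further is reachable.

u1, u3, u10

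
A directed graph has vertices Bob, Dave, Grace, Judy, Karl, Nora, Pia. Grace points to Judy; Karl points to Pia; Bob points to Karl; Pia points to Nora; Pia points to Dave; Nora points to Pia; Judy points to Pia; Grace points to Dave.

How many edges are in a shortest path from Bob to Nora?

Distance 0: Bob.
Distance 1: Karl.
Distance 2: Pia.
Distance 3: Dave, Nora — contains Nora.

3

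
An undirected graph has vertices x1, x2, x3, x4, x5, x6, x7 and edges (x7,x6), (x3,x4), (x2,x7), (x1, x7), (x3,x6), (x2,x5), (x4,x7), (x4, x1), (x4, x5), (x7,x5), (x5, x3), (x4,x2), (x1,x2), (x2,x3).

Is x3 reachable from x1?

Yes

Explore from x1.
Distance 1: reach x2, x4, x7.
Distance 2: reach x3, x5, x6.
Found x3.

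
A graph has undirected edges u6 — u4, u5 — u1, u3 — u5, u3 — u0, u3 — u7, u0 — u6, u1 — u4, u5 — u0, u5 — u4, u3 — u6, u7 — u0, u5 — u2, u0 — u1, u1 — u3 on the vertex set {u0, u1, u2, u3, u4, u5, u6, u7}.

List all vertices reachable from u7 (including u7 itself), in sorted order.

Start at u7.
Its neighbours: u0, u3.
Then their neighbours: u1, u5, u6.
Then next layer: u2, u4.
Every vertex is now reached.

u0, u1, u2, u3, u4, u5, u6, u7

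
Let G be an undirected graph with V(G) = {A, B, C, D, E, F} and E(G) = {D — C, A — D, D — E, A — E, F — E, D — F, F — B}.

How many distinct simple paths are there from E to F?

3

E–A–D–F
E–D–F
E–F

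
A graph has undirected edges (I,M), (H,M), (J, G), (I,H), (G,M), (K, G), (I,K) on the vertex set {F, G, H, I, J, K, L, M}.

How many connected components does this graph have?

From F: component {F}.
From G: component {G, H, I, J, K, M}.
From L: component {L}.
That's 3 components.

3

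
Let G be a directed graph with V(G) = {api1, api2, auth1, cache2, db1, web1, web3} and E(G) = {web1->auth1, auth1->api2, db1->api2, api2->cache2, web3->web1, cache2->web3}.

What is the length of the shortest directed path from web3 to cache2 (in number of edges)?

Distance 0: web3.
Distance 1: web1.
Distance 2: auth1.
Distance 3: api2.
Distance 4: cache2 — contains cache2.

4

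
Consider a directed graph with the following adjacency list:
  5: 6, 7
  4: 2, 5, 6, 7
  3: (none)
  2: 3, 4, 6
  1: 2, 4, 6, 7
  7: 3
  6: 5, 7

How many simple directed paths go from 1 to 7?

17

1→2→4→5→6→7
1→2→4→5→7
1→2→4→6→5→7
1→2→4→6→7
1→2→4→7
1→2→6→5→7
1→2→6→7
1→4→2→6→5→7
... and 9 more.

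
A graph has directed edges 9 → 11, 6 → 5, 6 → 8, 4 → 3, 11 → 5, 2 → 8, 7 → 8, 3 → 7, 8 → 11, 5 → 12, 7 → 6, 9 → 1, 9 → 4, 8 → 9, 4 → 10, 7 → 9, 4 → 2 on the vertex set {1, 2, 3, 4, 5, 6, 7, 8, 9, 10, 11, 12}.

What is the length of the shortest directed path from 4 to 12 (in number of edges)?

5

Distance 0: 4.
Distance 1: 2, 3, 10.
Distance 2: 7, 8.
Distance 3: 6, 9, 11.
Distance 4: 1, 5.
Distance 5: 12 — contains 12.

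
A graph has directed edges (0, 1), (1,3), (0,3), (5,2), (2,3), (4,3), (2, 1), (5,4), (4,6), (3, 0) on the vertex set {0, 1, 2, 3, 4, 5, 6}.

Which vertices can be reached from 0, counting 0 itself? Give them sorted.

0, 1, 3

Start at 0.
Its neighbours: 1, 3.
Nothing further is reachable.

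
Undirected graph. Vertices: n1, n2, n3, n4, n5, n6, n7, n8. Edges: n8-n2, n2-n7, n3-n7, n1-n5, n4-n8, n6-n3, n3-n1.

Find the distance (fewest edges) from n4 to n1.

5

Distance 0: n4.
Distance 1: n8.
Distance 2: n2.
Distance 3: n7.
Distance 4: n3.
Distance 5: n1, n6 — contains n1.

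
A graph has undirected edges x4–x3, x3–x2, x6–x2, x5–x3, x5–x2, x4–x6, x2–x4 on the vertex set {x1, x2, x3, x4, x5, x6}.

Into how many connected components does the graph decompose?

2

From x1: component {x1}.
From x2: component {x2, x3, x4, x5, x6}.
That's 2 components.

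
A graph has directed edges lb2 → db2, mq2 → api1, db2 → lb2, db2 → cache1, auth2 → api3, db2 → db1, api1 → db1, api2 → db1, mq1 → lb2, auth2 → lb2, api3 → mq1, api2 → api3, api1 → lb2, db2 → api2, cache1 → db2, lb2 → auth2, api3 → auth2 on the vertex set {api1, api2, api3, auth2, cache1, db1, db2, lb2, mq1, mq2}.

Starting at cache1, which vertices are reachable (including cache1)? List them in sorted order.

api2, api3, auth2, cache1, db1, db2, lb2, mq1

Start at cache1.
Its neighbours: db2.
Then their neighbours: api2, db1, lb2.
Then next layer: api3, auth2.
Then next layer: mq1.
Nothing further is reachable.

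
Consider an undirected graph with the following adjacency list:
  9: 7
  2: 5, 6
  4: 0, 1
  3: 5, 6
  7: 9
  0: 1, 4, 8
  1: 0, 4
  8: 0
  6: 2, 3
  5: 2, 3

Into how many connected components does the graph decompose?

From 0: component {0, 1, 4, 8}.
From 2: component {2, 3, 5, 6}.
From 7: component {7, 9}.
That's 3 components.

3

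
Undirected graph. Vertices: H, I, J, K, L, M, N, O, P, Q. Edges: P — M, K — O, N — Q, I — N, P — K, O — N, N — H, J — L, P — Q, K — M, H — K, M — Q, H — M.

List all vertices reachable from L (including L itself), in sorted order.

J, L

Start at L.
Its neighbours: J.
Nothing further is reachable.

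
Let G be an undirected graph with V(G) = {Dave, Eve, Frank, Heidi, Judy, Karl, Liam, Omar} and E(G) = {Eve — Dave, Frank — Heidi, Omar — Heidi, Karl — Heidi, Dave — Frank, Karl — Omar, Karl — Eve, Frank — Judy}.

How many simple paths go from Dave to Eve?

Dave–Eve
Dave–Frank–Heidi–Karl–Eve
Dave–Frank–Heidi–Omar–Karl–Eve

3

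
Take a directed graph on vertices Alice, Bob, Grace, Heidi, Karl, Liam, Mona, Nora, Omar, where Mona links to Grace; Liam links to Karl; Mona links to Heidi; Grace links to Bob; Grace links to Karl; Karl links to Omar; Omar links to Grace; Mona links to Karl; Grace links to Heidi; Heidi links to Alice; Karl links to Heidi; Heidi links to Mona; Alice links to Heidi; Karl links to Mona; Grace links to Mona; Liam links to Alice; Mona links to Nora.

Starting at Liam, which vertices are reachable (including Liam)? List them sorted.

Alice, Bob, Grace, Heidi, Karl, Liam, Mona, Nora, Omar

Start at Liam.
Its neighbours: Alice, Karl.
Then their neighbours: Heidi, Mona, Omar.
Then next layer: Grace, Nora.
Then next layer: Bob.
Every vertex is now reached.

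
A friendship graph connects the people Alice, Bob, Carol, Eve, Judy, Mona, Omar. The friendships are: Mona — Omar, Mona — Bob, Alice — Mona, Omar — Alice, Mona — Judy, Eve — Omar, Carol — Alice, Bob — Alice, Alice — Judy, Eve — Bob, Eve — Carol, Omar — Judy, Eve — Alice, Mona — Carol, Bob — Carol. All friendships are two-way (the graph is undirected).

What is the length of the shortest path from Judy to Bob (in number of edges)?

Distance 0: Judy.
Distance 1: Alice, Mona, Omar.
Distance 2: Bob, Carol, Eve — contains Bob.

2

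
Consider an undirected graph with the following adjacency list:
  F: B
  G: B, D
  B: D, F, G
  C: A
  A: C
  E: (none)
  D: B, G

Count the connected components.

From A: component {A, C}.
From B: component {B, D, F, G}.
From E: component {E}.
That's 3 components.

3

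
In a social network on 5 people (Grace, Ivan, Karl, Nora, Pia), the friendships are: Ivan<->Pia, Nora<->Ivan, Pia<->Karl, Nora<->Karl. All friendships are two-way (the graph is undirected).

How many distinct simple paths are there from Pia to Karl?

2

Pia–Ivan–Nora–Karl
Pia–Karl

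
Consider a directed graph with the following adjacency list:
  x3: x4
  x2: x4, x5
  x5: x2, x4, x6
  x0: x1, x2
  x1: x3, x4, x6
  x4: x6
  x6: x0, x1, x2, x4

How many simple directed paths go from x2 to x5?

x2→x5

1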